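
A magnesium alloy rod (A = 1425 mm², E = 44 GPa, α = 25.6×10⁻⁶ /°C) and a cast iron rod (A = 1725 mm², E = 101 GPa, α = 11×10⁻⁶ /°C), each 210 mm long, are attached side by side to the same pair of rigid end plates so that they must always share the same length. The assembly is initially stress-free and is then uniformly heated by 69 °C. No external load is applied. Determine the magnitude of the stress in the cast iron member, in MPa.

σ ≈ 26.9 MPa (tensile)

The magnesium alloy has the larger α, so on heating it would change length more than the cast iron if both were free. The rigid plates force a common final length, so the magnesium alloy is put into compression and the cast iron into tension, with equal and opposite forces P (no external load).
Setting the final lengths equal and cancelling L: (α₁ − α₂)ΔT = P/(A₁E₁) + P/(A₂E₂).
|α₁ − α₂|·ΔT = 14.6×10⁻⁶ × 69 = 0.001007.
1/(A₁E₁) + 1/(A₂E₂) = 1/(1425×44×10³) + 1/(1725×101×10³) = 2.169×10⁻⁸ N⁻¹.
P = 0.001007 / 2.169×10⁻⁸ = 46450 N = 46.45 kN.
σ_{cast iron} = P/A₂ = 46450/1725 = 26.93 MPa, tensile.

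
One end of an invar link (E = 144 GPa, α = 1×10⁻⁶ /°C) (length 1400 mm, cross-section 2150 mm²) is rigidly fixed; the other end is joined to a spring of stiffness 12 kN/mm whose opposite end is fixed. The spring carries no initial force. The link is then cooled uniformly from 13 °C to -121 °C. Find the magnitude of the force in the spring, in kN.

P ≈ 2.14 kN

If the spring were absent the link would shorten by αΔT L = 1×10⁻⁶ × 134 × 1400 = 0.1876 mm.
With a force P in the spring, the elastic change of the link is PL/(AE) and that of the spring is P/k; compatibility requires their sum to equal δ_free.
P [ L/(AE) + 1/k ] = δ_free → P [ 1400/(2150×144×10³) + 1/(12×10³) ] = 0.1876.
P = 0.1876 / 8.786×10⁻⁵ = 2135 N.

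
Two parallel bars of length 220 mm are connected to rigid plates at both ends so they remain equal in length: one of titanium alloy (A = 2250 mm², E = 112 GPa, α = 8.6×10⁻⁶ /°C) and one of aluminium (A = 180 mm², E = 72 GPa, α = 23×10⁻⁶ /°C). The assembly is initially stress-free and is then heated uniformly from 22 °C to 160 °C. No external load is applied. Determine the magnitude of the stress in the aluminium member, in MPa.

σ ≈ 136 MPa (compressive)

Equilibrium of a rigid end plate with no external load gives equal and opposite internal forces ±P in the two members. Since α_{aluminium} > α_{titanium alloy}, heating drives the aluminium into compression and the titanium alloy into tension.
Setting the final lengths equal and cancelling L: (α₁ − α₂)ΔT = P/(A₁E₁) + P/(A₂E₂).
|α₁ − α₂|·ΔT = 14.4×10⁻⁶ × 138 = 0.001987.
1/(A₁E₁) + 1/(A₂E₂) = 1/(2250×112×10³) + 1/(180×72×10³) = 8.113×10⁻⁸ N⁻¹.
P = 0.001987 / 8.113×10⁻⁸ = 24490 N = 24.49 kN.
σ_{aluminium} = P/A₂ = 24490/180 = 136.1 MPa, compressive.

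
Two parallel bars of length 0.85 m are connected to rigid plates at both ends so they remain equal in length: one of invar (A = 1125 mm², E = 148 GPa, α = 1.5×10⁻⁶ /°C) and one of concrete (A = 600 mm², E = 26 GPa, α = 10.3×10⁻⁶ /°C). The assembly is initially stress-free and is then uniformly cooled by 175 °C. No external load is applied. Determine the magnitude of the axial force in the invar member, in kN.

Both members must finish at the same length. With the larger α, the concrete tends to over-contract; the plates restrain it, putting the concrete in tension and the invar in compression. With no external load the two internal forces are equal and opposite, magnitude P.
Compatibility of the two members (thermal + elastic change equal): (α₁ − α₂)ΔT = P·[1/(A₁E₁) + 1/(A₂E₂)].
|α₁ − α₂|·ΔT = 8.8×10⁻⁶ × 175 = 0.00154.
1/(A₁E₁) + 1/(A₂E₂) = 1/(1125×148×10³) + 1/(600×26×10³) = 7.011×10⁻⁸ N⁻¹.
So P = 0.00154 / 7.011×10⁻⁸ = 21.97 kN.

P ≈ 22 kN (compressive in the invar)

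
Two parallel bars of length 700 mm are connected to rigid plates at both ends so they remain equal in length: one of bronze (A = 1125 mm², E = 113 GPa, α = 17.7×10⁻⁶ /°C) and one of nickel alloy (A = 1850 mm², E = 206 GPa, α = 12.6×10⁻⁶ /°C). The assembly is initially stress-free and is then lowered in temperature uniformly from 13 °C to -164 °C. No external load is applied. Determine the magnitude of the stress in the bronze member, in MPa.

σ ≈ 76.5 MPa (tensile)

Both members must finish at the same length. With the larger α, the bronze tends to over-contract; the plates restrain it, putting the bronze in tension and the nickel alloy in compression. With no external load the two internal forces are equal and opposite, magnitude P.
Compatibility of the two members (thermal + elastic change equal): (α₁ − α₂)ΔT = P·[1/(A₁E₁) + 1/(A₂E₂)].
|α₁ − α₂|·ΔT = 5.1×10⁻⁶ × 177 = 0.0009027.
1/(A₁E₁) + 1/(A₂E₂) = 1/(1125×113×10³) + 1/(1850×206×10³) = 1.049×10⁻⁸ N⁻¹.
P = 0.0009027 / 1.049×10⁻⁸ = 86050 N = 86.05 kN.
σ_{bronze} = P/A₁ = 86050/1125 = 76.49 MPa, tensile.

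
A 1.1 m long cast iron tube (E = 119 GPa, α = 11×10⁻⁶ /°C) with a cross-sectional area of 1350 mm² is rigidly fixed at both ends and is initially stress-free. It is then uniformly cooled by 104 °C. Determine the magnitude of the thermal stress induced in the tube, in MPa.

Because both ends are immovable the net strain is zero, and the suppressed thermal strain is αΔT = 11×10⁻⁶ × 104 = 1144×10⁻⁶.
σ = EαΔT = 119×10³ × 11×10⁻⁶ × 104 = 136.1 MPa (tensile; the tube is trying to contract).

σ ≈ 136 MPa (tensile)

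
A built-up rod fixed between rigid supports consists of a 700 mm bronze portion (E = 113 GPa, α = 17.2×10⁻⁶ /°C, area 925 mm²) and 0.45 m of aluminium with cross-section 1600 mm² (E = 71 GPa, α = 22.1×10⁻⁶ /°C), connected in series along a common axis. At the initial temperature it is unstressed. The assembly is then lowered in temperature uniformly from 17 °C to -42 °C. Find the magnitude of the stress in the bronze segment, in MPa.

If the supports were absent, the total length change would be Σ αᵢΔT Lᵢ = 17.2×10⁻⁶×59×700 + 22.1×10⁻⁶×59×450 = 1.297 mm.
The walls prevent any net length change, so an axial force P (same in every segment) develops. Compatibility: P · Σ Lᵢ/(AᵢEᵢ) = δ_free.
Σ Lᵢ/(AᵢEᵢ) = 700/(925×113×10³) + 450/(1600×71×10³) = 1.066×10⁻⁵ mm/N.
Hence P = δ_free / Σ(L/AE) = 1.297/1.066×10⁻⁵ = 121.7 kN (tensile).
σ_{bronze} = P / A = 121700 / 925 = 131.6 MPa.

σ ≈ 132 MPa (tensile)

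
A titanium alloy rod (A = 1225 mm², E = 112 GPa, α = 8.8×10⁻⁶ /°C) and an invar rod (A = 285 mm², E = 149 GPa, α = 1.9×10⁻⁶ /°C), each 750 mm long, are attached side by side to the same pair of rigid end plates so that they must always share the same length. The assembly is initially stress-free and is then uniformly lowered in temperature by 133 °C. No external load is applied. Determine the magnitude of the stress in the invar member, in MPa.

σ ≈ 104 MPa (compressive)

Both members must finish at the same length. With the larger α, the titanium alloy tends to over-contract; the plates restrain it, putting the titanium alloy in tension and the invar in compression. With no external load the two internal forces are equal and opposite, magnitude P.
Compatibility of the two members (thermal + elastic change equal): (α₁ − α₂)ΔT = P·[1/(A₁E₁) + 1/(A₂E₂)].
|α₁ − α₂|·ΔT = 6.9×10⁻⁶ × 133 = 0.0009177.
1/(A₁E₁) + 1/(A₂E₂) = 1/(1225×112×10³) + 1/(285×149×10³) = 3.084×10⁻⁸ N⁻¹.
P = 0.0009177 / 3.084×10⁻⁸ = 29760 N = 29.76 kN.
σ_{invar} = P/A₂ = 29760/285 = 104.4 MPa, compressive.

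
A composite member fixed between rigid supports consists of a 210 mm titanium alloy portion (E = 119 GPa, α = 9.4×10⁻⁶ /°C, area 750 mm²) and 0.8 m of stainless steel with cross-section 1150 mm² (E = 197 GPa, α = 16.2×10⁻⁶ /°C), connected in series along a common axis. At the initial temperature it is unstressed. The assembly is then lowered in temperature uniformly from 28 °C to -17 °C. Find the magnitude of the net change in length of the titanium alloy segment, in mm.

|ΔL| ≈ 0.18 mm

Free thermal contraction of the whole bar: Σ αᵢΔT Lᵢ = 9.4×10⁻⁶×45×210 + 16.2×10⁻⁶×45×800 = 0.672 mm.
The walls prevent any net length change, so an axial force P (same in every segment) develops. Compatibility: P · Σ Lᵢ/(AᵢEᵢ) = δ_free.
Σ Lᵢ/(AᵢEᵢ) = 210/(750×119×10³) + 800/(1150×197×10³) = 5.884×10⁻⁶ mm/N.
So P = 0.672 / 5.884×10⁻⁶ = 114.2 kN, tensile.
For the titanium alloy segment, free thermal change = 9.4×10⁻⁶×45×210 = 0.08883 mm and elastic change from P = 114200×210/(750×119×10³) = 0.2687 mm; these oppose, so the net change is 0.18 mm (segment lengthens).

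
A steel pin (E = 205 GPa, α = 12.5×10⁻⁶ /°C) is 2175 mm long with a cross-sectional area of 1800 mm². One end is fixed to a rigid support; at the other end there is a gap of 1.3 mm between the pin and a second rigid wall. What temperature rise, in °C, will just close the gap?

The gap closes when αΔT L = 1.3 mm, since the pin is still unstressed at that instant.
ΔT = 1.3 / (12.5×10⁻⁶ × 2175) = 47.82 °C.

ΔT ≈ 47.8 °C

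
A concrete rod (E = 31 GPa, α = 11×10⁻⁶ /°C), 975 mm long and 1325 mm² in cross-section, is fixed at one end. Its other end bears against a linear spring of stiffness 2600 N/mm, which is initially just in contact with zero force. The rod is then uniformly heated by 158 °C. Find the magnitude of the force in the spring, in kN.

Free thermal expansion: δ_free = αΔT L = 11×10⁻⁶ × 158 × 975 = 1.695 mm.
Let P be the compressive force at the spring. The rod shortens elastically by PL/(AE) and the spring compresses by P/k; together these equal δ_free.
P [ L/(AE) + 1/k ] = δ_free → P [ 975/(1325×31×10³) + 1/(2600) ] = 1.695.
P = 1.695 / 0.0004084 = 4150 N.

P ≈ 4.15 kN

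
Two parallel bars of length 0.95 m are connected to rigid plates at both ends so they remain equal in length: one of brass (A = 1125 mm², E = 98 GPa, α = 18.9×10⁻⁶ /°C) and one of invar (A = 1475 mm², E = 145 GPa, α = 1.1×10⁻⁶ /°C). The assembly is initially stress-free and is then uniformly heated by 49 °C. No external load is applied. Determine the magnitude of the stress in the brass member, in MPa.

Both members must finish at the same length. With the larger α, the brass tends to over-expand; the plates restrain it, putting the brass in compression and the invar in tension. With no external load the two internal forces are equal and opposite, magnitude P.
Setting the final lengths equal and cancelling L: (α₁ − α₂)ΔT = P/(A₁E₁) + P/(A₂E₂).
|α₁ − α₂|·ΔT = 17.8×10⁻⁶ × 49 = 0.0008722.
1/(A₁E₁) + 1/(A₂E₂) = 1/(1125×98×10³) + 1/(1475×145×10³) = 1.375×10⁻⁸ N⁻¹.
So P = 0.0008722 / 1.375×10⁻⁸ = 63.45 kN.
σ_{brass} = P/A₁ = 63450/1125 = 56.4 MPa, compressive.

σ ≈ 56.4 MPa (compressive)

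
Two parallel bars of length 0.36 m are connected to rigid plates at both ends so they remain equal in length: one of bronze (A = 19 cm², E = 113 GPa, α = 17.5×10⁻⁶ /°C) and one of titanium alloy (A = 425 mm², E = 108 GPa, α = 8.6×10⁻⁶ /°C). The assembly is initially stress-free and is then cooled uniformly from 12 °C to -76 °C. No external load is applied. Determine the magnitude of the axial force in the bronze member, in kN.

P ≈ 29.6 kN (tensile in the bronze)

Equilibrium of a rigid end plate with no external load gives equal and opposite internal forces ±P in the two members. Since α_{bronze} > α_{titanium alloy}, cooling drives the bronze into tension and the titanium alloy into compression.
Compatibility of the two members (thermal + elastic change equal): (α₁ − α₂)ΔT = P·[1/(A₁E₁) + 1/(A₂E₂)].
|α₁ − α₂|·ΔT = 8.9×10⁻⁶ × 88 = 0.0007832.
1/(A₁E₁) + 1/(A₂E₂) = 1/(1900×113×10³) + 1/(425×108×10³) = 2.644×10⁻⁸ N⁻¹.
So P = 0.0007832 / 2.644×10⁻⁸ = 29.62 kN.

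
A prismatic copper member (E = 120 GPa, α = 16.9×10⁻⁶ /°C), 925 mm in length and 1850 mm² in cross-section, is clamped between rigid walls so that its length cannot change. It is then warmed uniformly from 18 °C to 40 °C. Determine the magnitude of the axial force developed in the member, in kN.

P ≈ 82.5 kN (compressive)

Full restraint means ε = 0, so the stress is σ = EαΔT = 120×10³ × 16.9×10⁻⁶ × 22 = 44.62 MPa.
P = AEαΔT = 1850 × 120×10³ × 16.9×10⁻⁶ × 22 = 82.54 kN (compressive).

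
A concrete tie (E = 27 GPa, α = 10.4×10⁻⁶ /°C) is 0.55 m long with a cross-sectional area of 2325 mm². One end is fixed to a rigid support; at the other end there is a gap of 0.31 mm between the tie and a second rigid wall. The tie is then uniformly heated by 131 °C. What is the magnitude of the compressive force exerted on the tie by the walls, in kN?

Unrestrained expansion: δ_free = αΔT L = 10.4×10⁻⁶ × 131 × 550 = 0.7493 mm.
After closing the 0.31 mm clearance, 0.7493 − 0.31 = 0.4393 mm of expansion remains to be suppressed by the wall.
So σ = E(δ_free − g)/L = 27×10³ × 0.4393/550 = 21.57 MPa.
P = σA = 21.57 × 2325 = 50.14 kN.

P ≈ 50.1 kN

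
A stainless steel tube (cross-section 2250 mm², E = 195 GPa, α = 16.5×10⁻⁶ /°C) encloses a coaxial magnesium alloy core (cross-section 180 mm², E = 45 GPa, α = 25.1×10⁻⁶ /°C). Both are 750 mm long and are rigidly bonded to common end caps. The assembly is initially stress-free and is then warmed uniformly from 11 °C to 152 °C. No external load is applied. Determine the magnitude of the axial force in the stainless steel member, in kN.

Both members must finish at the same length. With the larger α, the magnesium alloy tends to over-expand; the plates restrain it, putting the magnesium alloy in compression and the stainless steel in tension. With no external load the two internal forces are equal and opposite, magnitude P.
Setting the final lengths equal and cancelling L: (α₁ − α₂)ΔT = P/(A₁E₁) + P/(A₂E₂).
|α₁ − α₂|·ΔT = 8.6×10⁻⁶ × 141 = 0.001213.
1/(A₁E₁) + 1/(A₂E₂) = 1/(2250×195×10³) + 1/(180×45×10³) = 1.257×10⁻⁷ N⁻¹.
P = 0.001213 / 1.257×10⁻⁷ = 9644 N = 9.644 kN.

P ≈ 9.64 kN (tensile in the stainless steel)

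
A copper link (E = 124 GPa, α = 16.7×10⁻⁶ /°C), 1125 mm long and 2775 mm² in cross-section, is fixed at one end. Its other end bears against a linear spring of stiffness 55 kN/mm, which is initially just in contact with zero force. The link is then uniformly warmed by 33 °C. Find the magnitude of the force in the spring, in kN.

Free thermal expansion: δ_free = αΔT L = 16.7×10⁻⁶ × 33 × 1125 = 0.62 mm.
With a force P in the spring, the elastic change of the link is PL/(AE) and that of the spring is P/k; compatibility requires their sum to equal δ_free.
P [ L/(AE) + 1/k ] = δ_free → P [ 1125/(2775×124×10³) + 1/(55×10³) ] = 0.62.
P = 0.62 / 2.145×10⁻⁵ = 28900 N.

P ≈ 28.9 kN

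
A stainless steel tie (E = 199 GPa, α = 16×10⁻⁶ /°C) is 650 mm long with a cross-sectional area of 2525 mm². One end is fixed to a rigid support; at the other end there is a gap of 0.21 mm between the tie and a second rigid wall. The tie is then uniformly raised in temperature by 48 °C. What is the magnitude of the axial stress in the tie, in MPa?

σ ≈ 88.5 MPa (compressive)

Free thermal elongation = αΔT L = 16×10⁻⁶ × 48 × 650 = 0.4992 mm.
The gap closes (δ_free > 0.21 mm) and the wall then resists a further 0.4992 − 0.21 = 0.2892 mm of expansion.
So σ = E(δ_free − g)/L = 199×10³ × 0.2892/650 = 88.54 MPa.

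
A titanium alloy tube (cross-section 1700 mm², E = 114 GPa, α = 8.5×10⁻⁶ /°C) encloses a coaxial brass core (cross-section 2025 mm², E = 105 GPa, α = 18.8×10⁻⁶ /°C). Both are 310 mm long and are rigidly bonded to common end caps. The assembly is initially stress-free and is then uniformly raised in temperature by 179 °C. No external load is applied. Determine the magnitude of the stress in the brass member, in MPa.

σ ≈ 92.3 MPa (compressive)

Both members must finish at the same length. With the larger α, the brass tends to over-expand; the plates restrain it, putting the brass in compression and the titanium alloy in tension. With no external load the two internal forces are equal and opposite, magnitude P.
Compatibility of the two members (thermal + elastic change equal): (α₁ − α₂)ΔT = P·[1/(A₁E₁) + 1/(A₂E₂)].
|α₁ − α₂|·ΔT = 10.3×10⁻⁶ × 179 = 0.001844.
1/(A₁E₁) + 1/(A₂E₂) = 1/(1700×114×10³) + 1/(2025×105×10³) = 9.863×10⁻⁹ N⁻¹.
P = 0.001844 / 9.863×10⁻⁹ = 186900 N = 186.9 kN.
σ_{brass} = P/A₂ = 186900/2025 = 92.31 MPa, compressive.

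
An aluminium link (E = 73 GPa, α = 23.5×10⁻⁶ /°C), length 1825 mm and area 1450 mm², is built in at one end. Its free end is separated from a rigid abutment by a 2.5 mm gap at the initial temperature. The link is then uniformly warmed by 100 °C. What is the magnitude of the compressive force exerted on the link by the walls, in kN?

If the wall were absent the link would grow by αΔT L = 23.5×10⁻⁶ × 100 × 1825 = 4.289 mm.
This exceeds the 2.5 mm gap, so the wall pushes back. The portion of expansion that must be recovered elastically is δ_free − gap = 4.289 − 2.5 = 1.789 mm.
That suppressed elongation corresponds to σ = E·Δ/L = 73×10³ × 1.789/1825 = 71.55 MPa.
Force on the wall = σA = 71.55 × 1450 mm² = 103.7 kN.

P ≈ 104 kN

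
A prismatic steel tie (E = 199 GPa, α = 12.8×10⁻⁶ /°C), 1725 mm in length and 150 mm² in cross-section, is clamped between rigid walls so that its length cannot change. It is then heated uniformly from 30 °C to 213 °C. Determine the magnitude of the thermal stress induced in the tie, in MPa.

σ ≈ 466 MPa (compressive)

The supports are rigid, so the total axial strain is zero. The restrained thermal strain is ε = αΔT = 12.8×10⁻⁶ × 183 = 2342.4×10⁻⁶.
σ = EαΔT = 199×10³ × 12.8×10⁻⁶ × 183 = 466.1 MPa (compressive; the tie is trying to expand).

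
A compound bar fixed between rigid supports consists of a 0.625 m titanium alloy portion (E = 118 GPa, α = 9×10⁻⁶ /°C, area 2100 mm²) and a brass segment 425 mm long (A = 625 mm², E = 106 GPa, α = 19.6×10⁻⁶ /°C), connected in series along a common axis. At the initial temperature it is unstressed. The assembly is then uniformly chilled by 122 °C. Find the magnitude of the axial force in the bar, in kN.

P ≈ 190 kN (tensile)

Free thermal contraction of the whole bar: Σ αᵢΔT Lᵢ = 9×10⁻⁶×122×625 + 19.6×10⁻⁶×122×425 = 1.703 mm.
The walls prevent any net length change, so an axial force P (same in every segment) develops. Compatibility: P · Σ Lᵢ/(AᵢEᵢ) = δ_free.
Σ Lᵢ/(AᵢEᵢ) = 625/(2100×118×10³) + 425/(625×106×10³) = 8.937×10⁻⁶ mm/N.
P = 1.703 / 8.937×10⁻⁶ = 190500 N = 190.5 kN, tensile.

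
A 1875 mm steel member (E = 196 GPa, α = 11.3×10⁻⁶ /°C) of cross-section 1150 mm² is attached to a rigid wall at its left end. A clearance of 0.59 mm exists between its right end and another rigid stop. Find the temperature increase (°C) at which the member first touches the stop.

ΔT ≈ 27.8 °C

Contact occurs when the free expansion equals the gap: αΔT L = 0.59 mm.
ΔT = 0.59 / (11.3×10⁻⁶ × 1875) = 27.85 °C.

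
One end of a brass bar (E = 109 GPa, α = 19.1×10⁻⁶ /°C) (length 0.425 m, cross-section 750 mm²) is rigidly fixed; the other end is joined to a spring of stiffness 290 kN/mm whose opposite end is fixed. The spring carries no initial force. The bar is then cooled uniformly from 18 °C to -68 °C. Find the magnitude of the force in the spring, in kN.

P ≈ 80.7 kN

The unrestrained thermal change is αΔT L = 19.1×10⁻⁶ × 86 × 425 = 0.6981 mm.
With a force P in the spring, the elastic change of the bar is PL/(AE) and that of the spring is P/k; compatibility requires their sum to equal δ_free.
So P = δ_free / [L/(AE) + 1/k] = 0.6981 / [ 425/(750×109×10³) + 1/(290×10³) ].
P = 0.6981 / 8.647×10⁻⁶ = 80730 N.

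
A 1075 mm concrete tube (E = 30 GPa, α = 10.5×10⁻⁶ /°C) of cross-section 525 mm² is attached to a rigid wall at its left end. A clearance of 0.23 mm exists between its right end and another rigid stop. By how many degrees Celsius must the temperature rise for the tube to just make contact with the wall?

The gap closes when αΔT L = 0.23 mm, since the tube is still unstressed at that instant.
ΔT = 0.23 / (10.5×10⁻⁶ × 1075) = 20.38 °C.

ΔT ≈ 20.4 °C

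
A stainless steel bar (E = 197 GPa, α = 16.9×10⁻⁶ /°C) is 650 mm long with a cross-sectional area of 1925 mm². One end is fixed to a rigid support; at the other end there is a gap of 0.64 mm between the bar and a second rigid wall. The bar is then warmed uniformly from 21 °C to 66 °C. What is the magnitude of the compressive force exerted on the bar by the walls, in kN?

Free thermal elongation = αΔT L = 16.9×10⁻⁶ × 45 × 650 = 0.4943 mm.
This is smaller than the 0.64 mm clearance, so the bar expands freely without reaching the stop — the stress is zero.

P ≈ 0 kN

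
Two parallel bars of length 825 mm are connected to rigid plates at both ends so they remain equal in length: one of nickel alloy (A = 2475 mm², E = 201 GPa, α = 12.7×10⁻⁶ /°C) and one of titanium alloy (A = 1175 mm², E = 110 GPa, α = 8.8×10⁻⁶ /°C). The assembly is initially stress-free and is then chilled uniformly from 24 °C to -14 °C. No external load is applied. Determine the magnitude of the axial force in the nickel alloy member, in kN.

P ≈ 15.2 kN (tensile in the nickel alloy)

Equilibrium of a rigid end plate with no external load gives equal and opposite internal forces ±P in the two members. Since α_{nickel alloy} > α_{titanium alloy}, cooling drives the nickel alloy into tension and the titanium alloy into compression.
Setting the final lengths equal and cancelling L: (α₁ − α₂)ΔT = P/(A₁E₁) + P/(A₂E₂).
|α₁ − α₂|·ΔT = 3.9×10⁻⁶ × 38 = 0.0001482.
1/(A₁E₁) + 1/(A₂E₂) = 1/(2475×201×10³) + 1/(1175×110×10³) = 9.747×10⁻⁹ N⁻¹.
So P = 0.0001482 / 9.747×10⁻⁹ = 15.2 kN.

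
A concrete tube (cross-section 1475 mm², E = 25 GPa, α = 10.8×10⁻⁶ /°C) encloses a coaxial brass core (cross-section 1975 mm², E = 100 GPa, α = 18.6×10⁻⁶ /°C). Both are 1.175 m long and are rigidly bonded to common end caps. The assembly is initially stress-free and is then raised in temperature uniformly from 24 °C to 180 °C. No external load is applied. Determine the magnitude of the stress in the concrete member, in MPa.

Equilibrium of a rigid end plate with no external load gives equal and opposite internal forces ±P in the two members. Since α_{brass} > α_{concrete}, heating drives the brass into compression and the concrete into tension.
Equating the net (thermal + elastic) strains gives |α₁ − α₂|·ΔT = P·[1/(A₁E₁) + 1/(A₂E₂)].
|α₁ − α₂|·ΔT = 7.8×10⁻⁶ × 156 = 0.001217.
1/(A₁E₁) + 1/(A₂E₂) = 1/(1475×25×10³) + 1/(1975×100×10³) = 3.218×10⁻⁸ N⁻¹.
P = 0.001217 / 3.218×10⁻⁸ = 37810 N = 37.81 kN.
σ_{concrete} = P/A₁ = 37810/1475 = 25.63 MPa, tensile.

σ ≈ 25.6 MPa (tensile)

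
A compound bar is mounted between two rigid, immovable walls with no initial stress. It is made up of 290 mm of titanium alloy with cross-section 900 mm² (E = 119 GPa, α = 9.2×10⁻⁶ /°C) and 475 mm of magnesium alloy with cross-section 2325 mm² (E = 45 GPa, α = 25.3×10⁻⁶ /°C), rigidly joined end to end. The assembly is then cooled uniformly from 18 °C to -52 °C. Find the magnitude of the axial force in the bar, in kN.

P ≈ 142 kN (tensile)

Free thermal contraction of the whole bar: Σ αᵢΔT Lᵢ = 9.2×10⁻⁶×70×290 + 25.3×10⁻⁶×70×475 = 1.028 mm.
Since the ends are fixed, an axial force P builds up, equal in every segment, with P · Σ Lᵢ/(AᵢEᵢ) = δ_free.
The series flexibility is Σ Lᵢ/(AᵢEᵢ) = 290/(900×119×10³) + 475/(2325×45×10³) = 7.248×10⁻⁶ mm/N.
Hence P = δ_free / Σ(L/AE) = 1.028/7.248×10⁻⁶ = 141.8 kN (tensile).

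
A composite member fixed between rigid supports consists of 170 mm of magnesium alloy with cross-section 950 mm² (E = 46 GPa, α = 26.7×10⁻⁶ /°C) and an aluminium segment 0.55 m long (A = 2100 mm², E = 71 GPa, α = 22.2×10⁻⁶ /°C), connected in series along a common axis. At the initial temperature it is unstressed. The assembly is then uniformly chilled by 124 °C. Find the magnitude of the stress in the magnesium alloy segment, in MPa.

If the supports were absent, the total length change would be Σ αᵢΔT Lᵢ = 26.7×10⁻⁶×124×170 + 22.2×10⁻⁶×124×550 = 2.077 mm.
Since the ends are fixed, an axial force P builds up, equal in every segment, with P · Σ Lᵢ/(AᵢEᵢ) = δ_free.
Σ Lᵢ/(AᵢEᵢ) = 170/(950×46×10³) + 550/(2100×71×10³) = 7.579×10⁻⁶ mm/N.
So P = 2.077 / 7.579×10⁻⁶ = 274 kN, tensile.
σ_{magnesium alloy} = P / A = 274000 / 950 = 288.5 MPa.

σ ≈ 288 MPa (tensile)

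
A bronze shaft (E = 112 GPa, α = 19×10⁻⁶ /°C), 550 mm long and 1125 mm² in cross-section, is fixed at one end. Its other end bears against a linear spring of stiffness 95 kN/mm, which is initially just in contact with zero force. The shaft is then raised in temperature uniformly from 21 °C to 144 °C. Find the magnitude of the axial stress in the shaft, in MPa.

σ ≈ 76.7 MPa (compressive)

The unrestrained thermal change is αΔT L = 19×10⁻⁶ × 123 × 550 = 1.285 mm.
Let P be the compressive force at the spring. The shaft shortens elastically by PL/(AE) and the spring compresses by P/k; together these equal δ_free.
So P = δ_free / [L/(AE) + 1/k] = 1.285 / [ 550/(1125×112×10³) + 1/(95×10³) ].
P = 1.285 / 1.489×10⁻⁵ = 86310 N.
σ = P/A = 86310/1125 = 76.72 MPa.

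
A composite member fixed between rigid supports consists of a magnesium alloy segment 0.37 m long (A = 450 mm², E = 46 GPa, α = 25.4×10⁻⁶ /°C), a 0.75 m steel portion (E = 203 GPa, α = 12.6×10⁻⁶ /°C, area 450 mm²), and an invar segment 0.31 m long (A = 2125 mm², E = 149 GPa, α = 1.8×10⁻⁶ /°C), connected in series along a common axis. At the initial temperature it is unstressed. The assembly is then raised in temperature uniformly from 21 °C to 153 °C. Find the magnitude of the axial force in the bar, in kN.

With the walls removed the bar would change length by δ_free = Σ αᵢΔT Lᵢ = 25.4×10⁻⁶×132×370 + 12.6×10⁻⁶×132×750 + 1.8×10⁻⁶×132×310 = 2.562 mm.
The rigid supports impose zero overall length change; the single axial force P common to all segments must satisfy P Σ Lᵢ/(AᵢEᵢ) = δ_free.
Σ Lᵢ/(AᵢEᵢ) = 370/(450×46×10³) + 750/(450×203×10³) + 310/(2125×149×10³) = 2.706×10⁻⁵ mm/N.
P = 2.562 / 2.706×10⁻⁵ = 94650 N = 94.65 kN, compressive.

P ≈ 94.7 kN (compressive)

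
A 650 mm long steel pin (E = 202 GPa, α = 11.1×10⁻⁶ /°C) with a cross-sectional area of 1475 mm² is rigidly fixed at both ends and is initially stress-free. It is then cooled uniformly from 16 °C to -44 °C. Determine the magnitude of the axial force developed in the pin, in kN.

With zero net strain, σ = E·αΔT = 202 GPa × 11.1×10⁻⁶ × 60 = 134.5 MPa.
Then P = σA = 134.5 × 1475 mm² = 198.4 kN, tensile.

P ≈ 198 kN (tensile)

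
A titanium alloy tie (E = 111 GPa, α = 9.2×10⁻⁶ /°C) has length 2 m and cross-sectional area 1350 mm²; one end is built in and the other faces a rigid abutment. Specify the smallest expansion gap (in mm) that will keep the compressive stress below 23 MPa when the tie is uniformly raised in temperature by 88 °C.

g ≈ 1.2 mm

Free expansion if unrestrained: δ_free = αΔT L = 9.2×10⁻⁶ × 88 × 2000 = 1.619 mm.
At the allowable stress the elastic shortening the wall may impose is σL/E = 23 × 2000 / (111×10³) = 0.4144 mm.
So the gap has to take up the difference, g_min = δ_free − σL/E = 1.619 − 0.4144 = 1.205 mm.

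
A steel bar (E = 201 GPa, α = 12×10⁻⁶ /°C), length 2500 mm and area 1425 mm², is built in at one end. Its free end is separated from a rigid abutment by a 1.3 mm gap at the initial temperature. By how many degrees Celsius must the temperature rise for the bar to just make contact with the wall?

Contact occurs when the free expansion equals the gap: αΔT L = 1.3 mm.
So ΔT = g/(αL) = 1.3/(12×10⁻⁶ × 2500) = 43.33 °C.

ΔT ≈ 43.3 °C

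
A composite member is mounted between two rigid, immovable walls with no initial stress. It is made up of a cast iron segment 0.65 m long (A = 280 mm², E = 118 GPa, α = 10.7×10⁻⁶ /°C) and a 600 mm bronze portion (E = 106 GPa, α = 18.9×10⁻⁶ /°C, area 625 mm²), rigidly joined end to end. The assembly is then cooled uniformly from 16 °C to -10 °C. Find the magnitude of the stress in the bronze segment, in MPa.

If the supports were absent, the total length change would be Σ αᵢΔT Lᵢ = 10.7×10⁻⁶×26×650 + 18.9×10⁻⁶×26×600 = 0.4757 mm.
The rigid supports impose zero overall length change; the single axial force P common to all segments must satisfy P Σ Lᵢ/(AᵢEᵢ) = δ_free.
The series flexibility is Σ Lᵢ/(AᵢEᵢ) = 650/(280×118×10³) + 600/(625×106×10³) = 2.873×10⁻⁵ mm/N.
So P = 0.4757 / 2.873×10⁻⁵ = 16.56 kN, tensile.
σ_{bronze} = P / A = 16560 / 625 = 26.49 MPa.

σ ≈ 26.5 MPa (tensile)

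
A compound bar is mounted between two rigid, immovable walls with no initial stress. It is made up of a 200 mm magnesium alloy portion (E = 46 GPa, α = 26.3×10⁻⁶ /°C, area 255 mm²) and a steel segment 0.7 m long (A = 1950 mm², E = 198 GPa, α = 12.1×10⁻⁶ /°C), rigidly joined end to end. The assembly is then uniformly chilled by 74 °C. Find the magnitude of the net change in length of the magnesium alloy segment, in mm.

|ΔL| ≈ 0.529 mm

If the supports were absent, the total length change would be Σ αᵢΔT Lᵢ = 26.3×10⁻⁶×74×200 + 12.1×10⁻⁶×74×700 = 1.016 mm.
The rigid supports impose zero overall length change; the single axial force P common to all segments must satisfy P Σ Lᵢ/(AᵢEᵢ) = δ_free.
Σ Lᵢ/(AᵢEᵢ) = 200/(255×46×10³) + 700/(1950×198×10³) = 1.886×10⁻⁵ mm/N.
P = 1.016 / 1.886×10⁻⁵ = 53860 N = 53.86 kN, tensile.
For the magnesium alloy segment, free thermal change = 26.3×10⁻⁶×74×200 = 0.3892 mm and elastic change from P = 53860×200/(255×46×10³) = 0.9184 mm; these oppose, so the net change is 0.529 mm (segment lengthens).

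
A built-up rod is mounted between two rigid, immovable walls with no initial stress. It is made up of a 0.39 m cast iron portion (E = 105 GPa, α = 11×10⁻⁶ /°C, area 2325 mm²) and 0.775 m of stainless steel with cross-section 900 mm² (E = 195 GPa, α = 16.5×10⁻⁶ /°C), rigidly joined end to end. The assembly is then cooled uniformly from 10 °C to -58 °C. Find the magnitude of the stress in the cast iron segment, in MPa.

If the supports were absent, the total length change would be Σ αᵢΔT Lᵢ = 11×10⁻⁶×68×390 + 16.5×10⁻⁶×68×775 = 1.161 mm.
Since the ends are fixed, an axial force P builds up, equal in every segment, with P · Σ Lᵢ/(AᵢEᵢ) = δ_free.
Σ Lᵢ/(AᵢEᵢ) = 390/(2325×105×10³) + 775/(900×195×10³) = 6.013×10⁻⁶ mm/N.
Hence P = δ_free / Σ(L/AE) = 1.161/6.013×10⁻⁶ = 193.1 kN (tensile).
σ_{cast iron} = P / A = 193100 / 2325 = 83.06 MPa.

σ ≈ 83.1 MPa (tensile)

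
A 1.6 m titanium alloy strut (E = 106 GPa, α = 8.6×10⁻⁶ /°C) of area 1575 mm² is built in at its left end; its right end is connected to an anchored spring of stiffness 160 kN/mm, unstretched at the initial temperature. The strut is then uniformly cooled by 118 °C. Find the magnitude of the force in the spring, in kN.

P ≈ 103 kN

The unrestrained thermal change is αΔT L = 8.6×10⁻⁶ × 118 × 1600 = 1.624 mm.
With a force P in the spring, the elastic change of the strut is PL/(AE) and that of the spring is P/k; compatibility requires their sum to equal δ_free.
So P = δ_free / [L/(AE) + 1/k] = 1.624 / [ 1600/(1575×106×10³) + 1/(160×10³) ].
P = 1.624 / 1.583×10⁻⁵ = 102500 N.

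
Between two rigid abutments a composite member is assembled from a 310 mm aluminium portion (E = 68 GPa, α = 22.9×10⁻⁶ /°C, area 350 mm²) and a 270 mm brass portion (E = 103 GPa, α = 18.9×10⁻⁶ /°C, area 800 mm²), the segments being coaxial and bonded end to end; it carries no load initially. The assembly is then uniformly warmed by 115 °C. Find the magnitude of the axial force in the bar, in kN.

Free thermal expansion of the whole bar: Σ αᵢΔT Lᵢ = 22.9×10⁻⁶×115×310 + 18.9×10⁻⁶×115×270 = 1.403 mm.
The walls prevent any net length change, so an axial force P (same in every segment) develops. Compatibility: P · Σ Lᵢ/(AᵢEᵢ) = δ_free.
The series flexibility is Σ Lᵢ/(AᵢEᵢ) = 310/(350×68×10³) + 270/(800×103×10³) = 1.63×10⁻⁵ mm/N.
Hence P = δ_free / Σ(L/AE) = 1.403/1.63×10⁻⁵ = 86.08 kN (compressive).

P ≈ 86.1 kN (compressive)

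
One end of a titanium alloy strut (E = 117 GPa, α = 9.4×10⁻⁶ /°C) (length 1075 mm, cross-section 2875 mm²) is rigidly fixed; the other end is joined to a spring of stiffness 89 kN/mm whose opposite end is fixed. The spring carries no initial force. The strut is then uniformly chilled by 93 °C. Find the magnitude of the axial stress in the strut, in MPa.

σ ≈ 22.6 MPa (tensile)

The unrestrained thermal change is αΔT L = 9.4×10⁻⁶ × 93 × 1075 = 0.9398 mm.
Let P be the tensile force in the spring. The strut extends elastically by PL/(AE) and the spring stretches by P/k; together these equal δ_free.
P [ L/(AE) + 1/k ] = δ_free → P [ 1075/(2875×117×10³) + 1/(89×10³) ] = 0.9398.
P = 0.9398 / 1.443×10⁻⁵ = 65120 N.
σ = P/A = 65120/2875 = 22.65 MPa.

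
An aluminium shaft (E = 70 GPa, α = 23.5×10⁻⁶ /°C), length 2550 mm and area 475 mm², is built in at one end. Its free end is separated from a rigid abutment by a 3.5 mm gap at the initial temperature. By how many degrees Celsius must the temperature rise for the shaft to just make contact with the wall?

Contact occurs when the free expansion equals the gap: αΔT L = 3.5 mm.
ΔT = 3.5 / (23.5×10⁻⁶ × 2550) = 58.41 °C.

ΔT ≈ 58.4 °C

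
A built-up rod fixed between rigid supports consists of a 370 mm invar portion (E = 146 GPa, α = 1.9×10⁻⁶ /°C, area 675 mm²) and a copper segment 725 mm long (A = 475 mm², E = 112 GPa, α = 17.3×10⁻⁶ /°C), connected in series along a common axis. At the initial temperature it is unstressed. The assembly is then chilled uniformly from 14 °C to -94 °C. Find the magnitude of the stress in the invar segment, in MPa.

Free thermal contraction of the whole bar: Σ αᵢΔT Lᵢ = 1.9×10⁻⁶×108×370 + 17.3×10⁻⁶×108×725 = 1.431 mm.
Since the ends are fixed, an axial force P builds up, equal in every segment, with P · Σ Lᵢ/(AᵢEᵢ) = δ_free.
Σ Lᵢ/(AᵢEᵢ) = 370/(675×146×10³) + 725/(475×112×10³) = 1.738×10⁻⁵ mm/N.
Hence P = δ_free / Σ(L/AE) = 1.431/1.738×10⁻⁵ = 82.3 kN (tensile).
σ_{invar} = P / A = 82300 / 675 = 121.9 MPa.

σ ≈ 122 MPa (tensile)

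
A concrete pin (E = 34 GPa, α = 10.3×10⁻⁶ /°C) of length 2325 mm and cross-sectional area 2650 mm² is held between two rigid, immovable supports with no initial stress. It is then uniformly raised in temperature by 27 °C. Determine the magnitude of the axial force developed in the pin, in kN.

P ≈ 25.1 kN (compressive)

With zero net strain, σ = E·αΔT = 34 GPa × 10.3×10⁻⁶ × 27 = 9.455 MPa.
Then P = σA = 9.455 × 2650 mm² = 25.06 kN, compressive.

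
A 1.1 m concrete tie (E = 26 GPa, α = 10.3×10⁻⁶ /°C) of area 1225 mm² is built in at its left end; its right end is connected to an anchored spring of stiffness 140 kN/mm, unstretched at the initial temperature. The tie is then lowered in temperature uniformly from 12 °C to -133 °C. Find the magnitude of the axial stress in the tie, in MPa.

Free thermal contraction: δ_free = αΔT L = 10.3×10⁻⁶ × 145 × 1100 = 1.643 mm.
Let P be the tensile force in the spring. The tie extends elastically by PL/(AE) and the spring stretches by P/k; together these equal δ_free.
P [ L/(AE) + 1/k ] = δ_free → P [ 1100/(1225×26×10³) + 1/(140×10³) ] = 1.643.
P = 1.643 / 4.168×10⁻⁵ = 39420 N.
σ = P/A = 39420/1225 = 32.18 MPa.

σ ≈ 32.2 MPa (tensile)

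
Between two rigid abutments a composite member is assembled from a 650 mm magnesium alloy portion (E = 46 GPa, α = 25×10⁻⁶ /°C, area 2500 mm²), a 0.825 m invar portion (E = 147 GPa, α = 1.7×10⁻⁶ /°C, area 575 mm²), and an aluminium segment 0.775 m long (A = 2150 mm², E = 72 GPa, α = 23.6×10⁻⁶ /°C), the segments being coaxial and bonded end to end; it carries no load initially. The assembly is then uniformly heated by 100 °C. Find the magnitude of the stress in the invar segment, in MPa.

If the supports were absent, the total length change would be Σ αᵢΔT Lᵢ = 25×10⁻⁶×100×650 + 1.7×10⁻⁶×100×825 + 23.6×10⁻⁶×100×775 = 3.594 mm.
Since the ends are fixed, an axial force P builds up, equal in every segment, with P · Σ Lᵢ/(AᵢEᵢ) = δ_free.
The series flexibility is Σ Lᵢ/(AᵢEᵢ) = 650/(2500×46×10³) + 825/(575×147×10³) + 775/(2150×72×10³) = 2.042×10⁻⁵ mm/N.
P = 3.594 / 2.042×10⁻⁵ = 176000 N = 176 kN, compressive.
σ_{invar} = P / A = 176000 / 575 = 306.1 MPa.

σ ≈ 306 MPa (compressive)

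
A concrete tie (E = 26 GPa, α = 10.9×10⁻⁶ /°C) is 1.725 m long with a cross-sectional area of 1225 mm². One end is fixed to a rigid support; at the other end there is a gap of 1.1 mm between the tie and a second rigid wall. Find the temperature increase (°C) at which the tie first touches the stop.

The gap closes when αΔT L = 1.1 mm, since the tie is still unstressed at that instant.
So ΔT = g/(αL) = 1.1/(10.9×10⁻⁶ × 1725) = 58.5 °C.

ΔT ≈ 58.5 °C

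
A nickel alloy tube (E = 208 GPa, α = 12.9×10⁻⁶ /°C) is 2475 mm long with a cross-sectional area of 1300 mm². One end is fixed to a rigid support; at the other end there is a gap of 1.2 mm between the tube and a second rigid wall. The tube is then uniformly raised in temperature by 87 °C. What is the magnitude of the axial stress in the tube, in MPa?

σ ≈ 133 MPa (compressive)

If the wall were absent the tube would grow by αΔT L = 12.9×10⁻⁶ × 87 × 2475 = 2.778 mm.
The gap closes (δ_free > 1.2 mm) and the wall then resists a further 2.778 − 1.2 = 1.578 mm of expansion.
That suppressed elongation corresponds to σ = E·Δ/L = 208×10³ × 1.578/2475 = 132.6 MPa.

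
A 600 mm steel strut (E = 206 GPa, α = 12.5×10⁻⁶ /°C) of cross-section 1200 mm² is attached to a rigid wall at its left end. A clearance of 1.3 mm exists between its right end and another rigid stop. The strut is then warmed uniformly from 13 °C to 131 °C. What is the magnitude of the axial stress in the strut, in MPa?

Free thermal elongation = αΔT L = 12.5×10⁻⁶ × 118 × 600 = 0.885 mm.
This is smaller than the 1.3 mm clearance, so the strut expands freely without reaching the stop — the stress is zero.

σ ≈ 0 MPa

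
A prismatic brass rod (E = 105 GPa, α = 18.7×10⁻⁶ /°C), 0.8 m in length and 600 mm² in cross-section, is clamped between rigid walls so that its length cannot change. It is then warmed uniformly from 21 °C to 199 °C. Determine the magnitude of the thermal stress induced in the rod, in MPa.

σ ≈ 350 MPa (compressive)

Because both ends are immovable the net strain is zero, and the suppressed thermal strain is αΔT = 18.7×10⁻⁶ × 178 = 3328.6×10⁻⁶.
The stress required to suppress this strain is σ = Eε = 105×10³ × 3328.6×10⁻⁶ = 349.5 MPa, compressive since the rod is trying to expand.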